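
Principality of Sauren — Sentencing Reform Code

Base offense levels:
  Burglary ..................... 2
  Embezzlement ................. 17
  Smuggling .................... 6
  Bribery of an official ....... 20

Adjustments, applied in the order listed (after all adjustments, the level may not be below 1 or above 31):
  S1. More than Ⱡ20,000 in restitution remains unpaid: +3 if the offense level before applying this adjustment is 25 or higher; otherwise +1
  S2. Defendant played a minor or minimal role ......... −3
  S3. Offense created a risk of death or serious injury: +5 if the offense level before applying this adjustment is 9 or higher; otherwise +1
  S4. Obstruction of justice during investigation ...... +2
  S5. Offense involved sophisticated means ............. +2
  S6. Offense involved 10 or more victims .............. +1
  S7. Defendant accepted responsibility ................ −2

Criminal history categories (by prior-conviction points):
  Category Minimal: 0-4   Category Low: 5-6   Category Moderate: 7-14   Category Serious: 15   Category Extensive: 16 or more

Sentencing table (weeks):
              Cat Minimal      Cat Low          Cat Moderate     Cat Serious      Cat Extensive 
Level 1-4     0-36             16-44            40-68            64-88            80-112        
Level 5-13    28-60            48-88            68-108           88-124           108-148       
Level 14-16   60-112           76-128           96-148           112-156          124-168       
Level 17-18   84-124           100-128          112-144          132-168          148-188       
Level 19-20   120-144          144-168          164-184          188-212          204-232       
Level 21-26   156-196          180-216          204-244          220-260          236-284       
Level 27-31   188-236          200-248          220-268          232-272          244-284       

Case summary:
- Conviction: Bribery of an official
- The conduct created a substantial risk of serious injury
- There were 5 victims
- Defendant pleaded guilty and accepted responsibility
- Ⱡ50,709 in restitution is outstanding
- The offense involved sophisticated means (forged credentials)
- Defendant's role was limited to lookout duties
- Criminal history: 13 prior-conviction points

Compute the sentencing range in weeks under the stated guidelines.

Base offense level for bribery of an official: 20.
S1 applies (level before this adjustment is 20 < 25, so +1): 20 + 1 = 21.
S2 applies: 21 − 3 = 18.
S3 applies (level before this adjustment is 18 ≥ 9, so +5): 18 + 5 = 23.
S5 applies: 23 + 2 = 25.
S6 does not apply.
S7 applies: 25 − 2 = 23.
Final offense level: 23.
Criminal history: 13 prior points → Category Moderate (7-14).
Level 23 falls in the 21-26 band.
Grid: Level 21-26 × Category Moderate = 204-244 weeks.

204-244 weeks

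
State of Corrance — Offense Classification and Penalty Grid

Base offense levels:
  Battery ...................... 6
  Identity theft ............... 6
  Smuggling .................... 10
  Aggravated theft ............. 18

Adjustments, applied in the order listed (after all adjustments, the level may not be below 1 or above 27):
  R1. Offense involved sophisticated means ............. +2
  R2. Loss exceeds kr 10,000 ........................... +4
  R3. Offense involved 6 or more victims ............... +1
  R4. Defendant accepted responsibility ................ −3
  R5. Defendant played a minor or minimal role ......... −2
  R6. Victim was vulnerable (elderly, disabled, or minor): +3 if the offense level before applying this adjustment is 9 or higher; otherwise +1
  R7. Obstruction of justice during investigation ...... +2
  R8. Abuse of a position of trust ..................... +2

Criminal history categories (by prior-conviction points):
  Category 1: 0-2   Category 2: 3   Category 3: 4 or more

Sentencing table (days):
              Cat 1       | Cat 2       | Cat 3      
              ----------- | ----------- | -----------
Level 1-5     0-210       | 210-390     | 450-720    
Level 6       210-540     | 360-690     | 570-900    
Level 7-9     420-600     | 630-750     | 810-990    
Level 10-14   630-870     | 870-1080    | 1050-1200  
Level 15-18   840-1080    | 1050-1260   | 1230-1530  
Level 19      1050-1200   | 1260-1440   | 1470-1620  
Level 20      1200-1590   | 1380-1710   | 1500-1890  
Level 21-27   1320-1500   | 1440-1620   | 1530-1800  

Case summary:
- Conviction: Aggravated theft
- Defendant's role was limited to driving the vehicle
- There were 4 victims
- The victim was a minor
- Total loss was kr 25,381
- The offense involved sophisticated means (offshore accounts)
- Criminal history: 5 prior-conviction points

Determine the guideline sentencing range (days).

1530-1800 days

Base offense level for aggravated theft: 18.
R1 applies: 18 + 2 = 20.
R2 applies: 20 + 4 = 24.
R4 does not apply.
R5 applies: 24 − 2 = 22.
R6 applies (level before this adjustment is 22 ≥ 9, so +3): 22 + 3 = 25.
R7 does not apply.
R8 does not apply.
Final offense level: 25.
Criminal history: 5 prior points → Category 3 (4+).
Level 25 falls in the 21-27 band.
Grid: Level 21-27 × Category 3 = 1530-1800 days.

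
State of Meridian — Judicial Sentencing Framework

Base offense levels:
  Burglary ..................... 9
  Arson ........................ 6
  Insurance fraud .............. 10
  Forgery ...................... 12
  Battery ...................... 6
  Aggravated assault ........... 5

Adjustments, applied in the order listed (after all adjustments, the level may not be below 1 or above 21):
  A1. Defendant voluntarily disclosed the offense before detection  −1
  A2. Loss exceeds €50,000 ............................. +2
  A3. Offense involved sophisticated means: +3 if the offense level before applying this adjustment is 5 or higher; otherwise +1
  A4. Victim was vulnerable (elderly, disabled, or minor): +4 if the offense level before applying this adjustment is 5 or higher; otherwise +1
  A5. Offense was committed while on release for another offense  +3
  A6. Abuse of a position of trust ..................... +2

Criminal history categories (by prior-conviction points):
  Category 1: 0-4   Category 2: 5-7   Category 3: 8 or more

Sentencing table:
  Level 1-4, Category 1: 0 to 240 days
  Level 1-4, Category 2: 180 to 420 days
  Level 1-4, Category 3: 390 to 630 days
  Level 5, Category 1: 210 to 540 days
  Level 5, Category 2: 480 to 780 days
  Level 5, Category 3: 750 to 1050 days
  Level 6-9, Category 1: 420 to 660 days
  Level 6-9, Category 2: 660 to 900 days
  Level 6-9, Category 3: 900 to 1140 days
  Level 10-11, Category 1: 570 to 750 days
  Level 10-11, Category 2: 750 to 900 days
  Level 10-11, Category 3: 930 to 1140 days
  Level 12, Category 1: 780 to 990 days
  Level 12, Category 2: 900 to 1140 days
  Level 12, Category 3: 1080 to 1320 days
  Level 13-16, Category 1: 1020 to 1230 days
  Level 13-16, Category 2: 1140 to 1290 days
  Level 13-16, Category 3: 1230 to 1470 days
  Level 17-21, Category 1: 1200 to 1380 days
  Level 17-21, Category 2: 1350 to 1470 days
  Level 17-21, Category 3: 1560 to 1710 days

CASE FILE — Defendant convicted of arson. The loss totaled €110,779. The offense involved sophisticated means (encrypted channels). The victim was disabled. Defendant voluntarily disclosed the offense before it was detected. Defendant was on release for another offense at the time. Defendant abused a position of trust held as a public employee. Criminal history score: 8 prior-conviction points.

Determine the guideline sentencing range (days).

1560-1710 days

Base offense level for arson: 6.
A1 applies: 6 − 1 = 5.
A2 applies: 5 + 2 = 7.
A3 applies (level before this adjustment is 7 ≥ 5, so +3): 7 + 3 = 10.
A4 applies (level before this adjustment is 10 ≥ 5, so +4): 10 + 4 = 14.
A5 applies: 14 + 3 = 17.
A6 applies: 17 + 2 = 19.
Final offense level: 19.
Criminal history: 8 prior points → Category 3 (8+).
Level 19 falls in the 17-21 band.
Grid: Level 17-21 × Category 3 = 1560-1710 days.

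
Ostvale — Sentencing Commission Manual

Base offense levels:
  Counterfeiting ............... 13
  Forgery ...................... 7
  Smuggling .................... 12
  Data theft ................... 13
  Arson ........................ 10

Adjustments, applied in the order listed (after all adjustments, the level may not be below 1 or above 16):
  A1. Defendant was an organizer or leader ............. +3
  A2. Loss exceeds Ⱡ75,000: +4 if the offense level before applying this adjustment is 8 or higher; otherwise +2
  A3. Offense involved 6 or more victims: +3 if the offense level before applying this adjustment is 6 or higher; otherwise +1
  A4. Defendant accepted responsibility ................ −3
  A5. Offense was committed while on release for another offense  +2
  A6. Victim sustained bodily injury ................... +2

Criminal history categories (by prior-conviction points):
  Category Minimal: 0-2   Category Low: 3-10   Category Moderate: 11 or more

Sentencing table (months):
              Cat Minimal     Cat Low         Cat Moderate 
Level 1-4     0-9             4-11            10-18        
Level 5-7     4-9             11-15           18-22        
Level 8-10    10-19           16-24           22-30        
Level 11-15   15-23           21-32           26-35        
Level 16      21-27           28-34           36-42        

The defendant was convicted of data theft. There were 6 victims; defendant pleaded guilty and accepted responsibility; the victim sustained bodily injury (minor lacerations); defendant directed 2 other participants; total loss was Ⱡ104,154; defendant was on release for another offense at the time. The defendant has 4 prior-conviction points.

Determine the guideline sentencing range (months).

28-34 months

Base offense level for data theft: 13.
A1 applies: 13 + 3 = 16.
A2 applies (level before this adjustment is 16 ≥ 8, so +4): 16 + 4 = 20.
A3 applies (level before this adjustment is 20 ≥ 6, so +3): 20 + 3 = 23.
A4 applies: 23 − 3 = 20.
A5 applies: 20 + 2 = 22.
A6 applies: 22 + 2 = 24.
Level 24 exceeds the maximum of 16; capped at 16.
Final offense level: 16.
Criminal history: 4 prior points → Category Low (3-10).
Level 16 falls in the 16 band.
Grid: Level 16 × Category Low = 28-34 months.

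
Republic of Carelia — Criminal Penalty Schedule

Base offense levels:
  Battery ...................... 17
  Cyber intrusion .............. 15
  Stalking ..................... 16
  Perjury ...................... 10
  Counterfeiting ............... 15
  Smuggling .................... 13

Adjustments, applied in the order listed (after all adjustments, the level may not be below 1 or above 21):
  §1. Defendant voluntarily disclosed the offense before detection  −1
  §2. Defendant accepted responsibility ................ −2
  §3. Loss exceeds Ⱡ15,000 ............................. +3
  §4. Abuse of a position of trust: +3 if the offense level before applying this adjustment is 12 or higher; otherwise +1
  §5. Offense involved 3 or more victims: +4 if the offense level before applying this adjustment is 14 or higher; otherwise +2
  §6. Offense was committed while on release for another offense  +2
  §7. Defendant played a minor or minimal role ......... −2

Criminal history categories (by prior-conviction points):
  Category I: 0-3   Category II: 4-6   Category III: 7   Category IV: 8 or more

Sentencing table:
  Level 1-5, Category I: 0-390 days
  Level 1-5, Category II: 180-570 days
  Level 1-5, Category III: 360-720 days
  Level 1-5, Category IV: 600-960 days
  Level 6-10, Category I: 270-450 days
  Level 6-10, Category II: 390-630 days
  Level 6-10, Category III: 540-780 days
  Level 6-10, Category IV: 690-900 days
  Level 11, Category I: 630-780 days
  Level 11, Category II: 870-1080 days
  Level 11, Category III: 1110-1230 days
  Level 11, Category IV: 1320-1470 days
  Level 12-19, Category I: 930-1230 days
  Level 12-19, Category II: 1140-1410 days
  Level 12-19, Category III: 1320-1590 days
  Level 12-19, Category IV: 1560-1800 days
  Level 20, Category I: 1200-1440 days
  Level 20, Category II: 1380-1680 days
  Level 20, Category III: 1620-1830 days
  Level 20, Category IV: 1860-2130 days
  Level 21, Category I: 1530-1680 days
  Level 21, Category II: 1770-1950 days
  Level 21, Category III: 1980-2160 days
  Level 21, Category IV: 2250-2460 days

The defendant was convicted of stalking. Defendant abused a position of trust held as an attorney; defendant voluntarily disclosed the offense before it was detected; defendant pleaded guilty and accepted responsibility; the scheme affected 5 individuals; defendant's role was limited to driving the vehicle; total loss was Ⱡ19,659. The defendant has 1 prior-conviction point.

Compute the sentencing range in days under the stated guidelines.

1530-1680 days

Base offense level for stalking: 16.
§1 applies: 16 − 1 = 15.
§2 applies: 15 − 2 = 13.
§3 applies: 13 + 3 = 16.
§4 applies (level before this adjustment is 16 ≥ 12, so +3): 16 + 3 = 19.
§5 applies (level before this adjustment is 19 ≥ 14, so +4): 19 + 4 = 23.
§7 applies: 23 − 2 = 21.
Final offense level: 21.
Criminal history: 1 prior point → Category I (0-3).
Level 21 falls in the 21 band.
Grid: Level 21 × Category I = 1530-1680 days.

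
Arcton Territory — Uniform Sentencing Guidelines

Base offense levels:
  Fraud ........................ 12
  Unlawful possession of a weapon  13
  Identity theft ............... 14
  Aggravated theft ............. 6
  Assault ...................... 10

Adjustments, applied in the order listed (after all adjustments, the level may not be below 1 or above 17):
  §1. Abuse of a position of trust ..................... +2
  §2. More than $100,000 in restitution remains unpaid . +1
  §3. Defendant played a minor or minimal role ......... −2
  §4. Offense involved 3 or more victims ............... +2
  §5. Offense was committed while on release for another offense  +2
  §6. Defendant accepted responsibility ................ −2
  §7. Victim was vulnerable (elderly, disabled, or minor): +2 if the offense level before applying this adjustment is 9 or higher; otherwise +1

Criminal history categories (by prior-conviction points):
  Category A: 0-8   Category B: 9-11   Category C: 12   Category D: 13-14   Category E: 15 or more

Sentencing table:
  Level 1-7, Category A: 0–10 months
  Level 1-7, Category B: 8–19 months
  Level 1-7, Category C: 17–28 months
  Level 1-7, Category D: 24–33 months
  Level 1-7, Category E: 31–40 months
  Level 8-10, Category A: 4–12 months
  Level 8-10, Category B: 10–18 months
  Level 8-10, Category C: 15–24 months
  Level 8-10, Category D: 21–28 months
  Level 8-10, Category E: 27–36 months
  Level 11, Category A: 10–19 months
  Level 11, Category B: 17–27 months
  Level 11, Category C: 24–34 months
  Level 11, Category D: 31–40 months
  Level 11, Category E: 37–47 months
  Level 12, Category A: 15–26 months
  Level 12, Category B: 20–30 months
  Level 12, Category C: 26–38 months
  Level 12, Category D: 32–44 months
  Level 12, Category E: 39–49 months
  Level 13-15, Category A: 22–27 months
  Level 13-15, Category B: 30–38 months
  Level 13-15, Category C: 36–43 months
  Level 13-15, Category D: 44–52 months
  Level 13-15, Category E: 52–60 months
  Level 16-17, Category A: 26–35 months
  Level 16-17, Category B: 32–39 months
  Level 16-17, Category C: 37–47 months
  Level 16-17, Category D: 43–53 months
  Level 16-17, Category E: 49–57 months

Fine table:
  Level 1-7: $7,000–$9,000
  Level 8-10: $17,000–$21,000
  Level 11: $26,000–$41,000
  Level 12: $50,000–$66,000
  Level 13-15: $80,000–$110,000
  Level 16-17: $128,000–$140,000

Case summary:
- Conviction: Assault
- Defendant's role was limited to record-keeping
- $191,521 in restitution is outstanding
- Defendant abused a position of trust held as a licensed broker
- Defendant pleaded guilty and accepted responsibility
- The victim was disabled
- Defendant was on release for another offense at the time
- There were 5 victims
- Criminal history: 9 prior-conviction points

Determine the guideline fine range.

Base offense level for assault: 10.
§1 applies: 10 + 2 = 12.
§2 applies: 12 + 1 = 13.
§3 applies: 13 − 2 = 11.
§4 applies: 11 + 2 = 13.
§5 applies: 13 + 2 = 15.
§6 applies: 15 − 2 = 13.
§7 applies (level before this adjustment is 13 ≥ 9, so +2): 13 + 2 = 15.
Final offense level: 15.
Level 15 falls in the 13-15 band.
Fine table: Level 13-15 → $80,000–$110,000.

$80,000–$110,000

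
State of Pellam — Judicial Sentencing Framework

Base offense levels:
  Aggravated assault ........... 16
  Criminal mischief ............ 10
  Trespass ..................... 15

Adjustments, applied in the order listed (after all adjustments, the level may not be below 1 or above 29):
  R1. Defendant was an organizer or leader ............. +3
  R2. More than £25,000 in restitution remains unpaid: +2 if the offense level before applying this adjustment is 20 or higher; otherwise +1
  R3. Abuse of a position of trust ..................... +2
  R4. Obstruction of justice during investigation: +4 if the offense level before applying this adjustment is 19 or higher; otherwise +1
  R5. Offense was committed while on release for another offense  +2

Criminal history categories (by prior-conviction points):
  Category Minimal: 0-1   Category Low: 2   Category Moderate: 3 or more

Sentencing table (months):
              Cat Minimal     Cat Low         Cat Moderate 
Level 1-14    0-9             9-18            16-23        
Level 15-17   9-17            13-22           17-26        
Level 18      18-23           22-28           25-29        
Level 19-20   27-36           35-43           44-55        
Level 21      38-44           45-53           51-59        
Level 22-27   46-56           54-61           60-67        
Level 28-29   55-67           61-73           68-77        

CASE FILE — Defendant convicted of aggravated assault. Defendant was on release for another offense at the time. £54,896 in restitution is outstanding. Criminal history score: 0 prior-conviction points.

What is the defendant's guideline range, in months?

27-36 months

Base offense level for aggravated assault: 16.
R1 does not apply.
R2 applies (level before this adjustment is 16 < 20, so +1): 16 + 1 = 17.
R4 does not apply.
R5 applies: 17 + 2 = 19.
Final offense level: 19.
Criminal history: 0 prior points → Category Minimal (0-1).
Level 19 falls in the 19-20 band.
Grid: Level 19-20 × Category Minimal = 27-36 months.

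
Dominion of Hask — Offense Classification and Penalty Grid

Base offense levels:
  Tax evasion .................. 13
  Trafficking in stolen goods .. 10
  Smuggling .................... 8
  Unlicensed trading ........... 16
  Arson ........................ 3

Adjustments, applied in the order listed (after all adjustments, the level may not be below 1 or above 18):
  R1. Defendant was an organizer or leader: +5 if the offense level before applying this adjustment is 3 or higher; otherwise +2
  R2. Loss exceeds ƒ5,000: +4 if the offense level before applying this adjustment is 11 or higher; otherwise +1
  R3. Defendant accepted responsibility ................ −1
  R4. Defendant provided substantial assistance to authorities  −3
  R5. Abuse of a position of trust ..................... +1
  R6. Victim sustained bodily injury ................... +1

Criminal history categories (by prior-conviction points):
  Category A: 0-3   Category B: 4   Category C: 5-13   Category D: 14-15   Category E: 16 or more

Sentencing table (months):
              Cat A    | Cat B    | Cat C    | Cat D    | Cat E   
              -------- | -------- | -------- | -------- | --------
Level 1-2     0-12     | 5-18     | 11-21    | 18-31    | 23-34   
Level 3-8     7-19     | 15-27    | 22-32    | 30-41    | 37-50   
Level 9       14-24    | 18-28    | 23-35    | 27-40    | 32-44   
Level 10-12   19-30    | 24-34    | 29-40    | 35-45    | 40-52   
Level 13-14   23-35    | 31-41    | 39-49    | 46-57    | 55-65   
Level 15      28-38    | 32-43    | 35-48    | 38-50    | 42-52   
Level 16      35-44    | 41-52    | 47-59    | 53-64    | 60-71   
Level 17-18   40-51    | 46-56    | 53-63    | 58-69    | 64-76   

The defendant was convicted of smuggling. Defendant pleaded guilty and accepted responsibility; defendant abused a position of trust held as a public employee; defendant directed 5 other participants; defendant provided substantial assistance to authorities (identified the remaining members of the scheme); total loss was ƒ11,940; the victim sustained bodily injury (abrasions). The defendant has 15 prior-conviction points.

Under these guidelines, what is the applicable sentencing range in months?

38-50 months

Base offense level for smuggling: 8.
R1 applies (level before this adjustment is 8 ≥ 3, so +5): 8 + 5 = 13.
R2 applies (level before this adjustment is 13 ≥ 11, so +4): 13 + 4 = 17.
R3 applies: 17 − 1 = 16.
R4 applies: 16 − 3 = 13.
R5 applies: 13 + 1 = 14.
R6 applies: 14 + 1 = 15.
Final offense level: 15.
Criminal history: 15 prior points → Category D (14-15).
Level 15 falls in the 15 band.
Grid: Level 15 × Category D = 38-50 months.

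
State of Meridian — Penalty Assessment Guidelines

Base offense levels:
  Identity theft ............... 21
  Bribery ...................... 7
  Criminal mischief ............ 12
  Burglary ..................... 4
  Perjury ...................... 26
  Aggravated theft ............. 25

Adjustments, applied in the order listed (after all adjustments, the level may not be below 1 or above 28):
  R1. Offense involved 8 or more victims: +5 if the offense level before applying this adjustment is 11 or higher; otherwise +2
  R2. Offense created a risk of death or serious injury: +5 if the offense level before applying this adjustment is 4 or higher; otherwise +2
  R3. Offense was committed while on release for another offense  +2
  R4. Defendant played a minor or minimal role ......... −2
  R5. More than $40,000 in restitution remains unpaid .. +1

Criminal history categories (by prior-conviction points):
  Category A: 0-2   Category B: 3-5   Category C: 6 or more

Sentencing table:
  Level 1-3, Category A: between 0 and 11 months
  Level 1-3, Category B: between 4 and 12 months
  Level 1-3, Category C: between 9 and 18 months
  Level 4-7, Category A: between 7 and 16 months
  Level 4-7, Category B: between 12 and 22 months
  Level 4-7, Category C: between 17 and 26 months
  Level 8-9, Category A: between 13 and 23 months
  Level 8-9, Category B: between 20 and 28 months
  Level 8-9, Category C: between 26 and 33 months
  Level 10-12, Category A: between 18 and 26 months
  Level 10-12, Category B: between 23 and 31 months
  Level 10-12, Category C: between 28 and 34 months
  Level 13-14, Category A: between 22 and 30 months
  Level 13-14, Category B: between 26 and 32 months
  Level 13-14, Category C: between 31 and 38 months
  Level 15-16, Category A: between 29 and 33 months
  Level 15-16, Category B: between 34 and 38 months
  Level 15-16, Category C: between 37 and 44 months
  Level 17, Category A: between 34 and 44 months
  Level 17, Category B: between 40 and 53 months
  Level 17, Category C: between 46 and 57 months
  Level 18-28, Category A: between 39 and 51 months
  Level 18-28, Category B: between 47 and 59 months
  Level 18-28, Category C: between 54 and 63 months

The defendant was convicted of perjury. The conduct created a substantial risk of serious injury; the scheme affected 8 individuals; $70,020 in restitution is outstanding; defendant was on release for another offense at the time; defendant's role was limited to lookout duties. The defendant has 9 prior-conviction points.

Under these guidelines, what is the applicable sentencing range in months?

Base offense level for perjury: 26.
R1 applies (level before this adjustment is 26 ≥ 11, so +5): 26 + 5 = 31.
R2 applies (level before this adjustment is 31 ≥ 4, so +5): 31 + 5 = 36.
R3 applies: 36 + 2 = 38.
R4 applies: 38 − 2 = 36.
R5 applies: 36 + 1 = 37.
Level 37 exceeds the maximum of 28; capped at 28.
Final offense level: 28.
Criminal history: 9 prior points → Category C (6+).
Level 28 falls in the 18-28 band.
Grid: Level 18-28 × Category C = 54-63 months.

54-63 months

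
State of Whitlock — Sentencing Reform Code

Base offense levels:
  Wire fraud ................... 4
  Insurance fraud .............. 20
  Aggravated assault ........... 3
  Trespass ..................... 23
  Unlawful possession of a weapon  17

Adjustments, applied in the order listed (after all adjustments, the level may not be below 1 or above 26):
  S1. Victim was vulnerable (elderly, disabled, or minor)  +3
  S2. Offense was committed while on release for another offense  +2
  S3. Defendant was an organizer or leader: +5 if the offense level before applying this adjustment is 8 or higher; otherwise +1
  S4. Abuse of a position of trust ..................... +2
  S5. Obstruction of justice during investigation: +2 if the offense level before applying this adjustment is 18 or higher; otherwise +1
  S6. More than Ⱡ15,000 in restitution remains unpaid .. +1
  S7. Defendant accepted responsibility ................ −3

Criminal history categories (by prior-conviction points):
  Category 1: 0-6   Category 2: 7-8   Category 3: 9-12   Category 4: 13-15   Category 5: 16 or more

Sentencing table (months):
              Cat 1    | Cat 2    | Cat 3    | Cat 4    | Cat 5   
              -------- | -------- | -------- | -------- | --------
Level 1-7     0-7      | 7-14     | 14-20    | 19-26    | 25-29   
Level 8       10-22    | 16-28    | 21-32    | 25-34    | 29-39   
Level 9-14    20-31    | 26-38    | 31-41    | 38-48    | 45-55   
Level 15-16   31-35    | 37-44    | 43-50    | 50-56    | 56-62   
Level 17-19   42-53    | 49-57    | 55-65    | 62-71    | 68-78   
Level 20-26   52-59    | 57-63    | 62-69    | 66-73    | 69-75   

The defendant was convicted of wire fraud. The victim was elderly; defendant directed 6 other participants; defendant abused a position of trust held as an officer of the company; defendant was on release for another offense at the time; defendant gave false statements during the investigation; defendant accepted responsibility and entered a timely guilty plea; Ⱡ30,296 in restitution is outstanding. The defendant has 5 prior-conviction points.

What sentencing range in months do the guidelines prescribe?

Base offense level for wire fraud: 4.
S1 applies: 4 + 3 = 7.
S2 applies: 7 + 2 = 9.
S3 applies (level before this adjustment is 9 ≥ 8, so +5): 9 + 5 = 14.
S4 applies: 14 + 2 = 16.
S5 applies (level before this adjustment is 16 < 18, so +1): 16 + 1 = 17.
S6 applies: 17 + 1 = 18.
S7 applies: 18 − 3 = 15.
Final offense level: 15.
Criminal history: 5 prior points → Category 1 (0-6).
Level 15 falls in the 15-16 band.
Grid: Level 15-16 × Category 1 = 31-35 months.

31-35 months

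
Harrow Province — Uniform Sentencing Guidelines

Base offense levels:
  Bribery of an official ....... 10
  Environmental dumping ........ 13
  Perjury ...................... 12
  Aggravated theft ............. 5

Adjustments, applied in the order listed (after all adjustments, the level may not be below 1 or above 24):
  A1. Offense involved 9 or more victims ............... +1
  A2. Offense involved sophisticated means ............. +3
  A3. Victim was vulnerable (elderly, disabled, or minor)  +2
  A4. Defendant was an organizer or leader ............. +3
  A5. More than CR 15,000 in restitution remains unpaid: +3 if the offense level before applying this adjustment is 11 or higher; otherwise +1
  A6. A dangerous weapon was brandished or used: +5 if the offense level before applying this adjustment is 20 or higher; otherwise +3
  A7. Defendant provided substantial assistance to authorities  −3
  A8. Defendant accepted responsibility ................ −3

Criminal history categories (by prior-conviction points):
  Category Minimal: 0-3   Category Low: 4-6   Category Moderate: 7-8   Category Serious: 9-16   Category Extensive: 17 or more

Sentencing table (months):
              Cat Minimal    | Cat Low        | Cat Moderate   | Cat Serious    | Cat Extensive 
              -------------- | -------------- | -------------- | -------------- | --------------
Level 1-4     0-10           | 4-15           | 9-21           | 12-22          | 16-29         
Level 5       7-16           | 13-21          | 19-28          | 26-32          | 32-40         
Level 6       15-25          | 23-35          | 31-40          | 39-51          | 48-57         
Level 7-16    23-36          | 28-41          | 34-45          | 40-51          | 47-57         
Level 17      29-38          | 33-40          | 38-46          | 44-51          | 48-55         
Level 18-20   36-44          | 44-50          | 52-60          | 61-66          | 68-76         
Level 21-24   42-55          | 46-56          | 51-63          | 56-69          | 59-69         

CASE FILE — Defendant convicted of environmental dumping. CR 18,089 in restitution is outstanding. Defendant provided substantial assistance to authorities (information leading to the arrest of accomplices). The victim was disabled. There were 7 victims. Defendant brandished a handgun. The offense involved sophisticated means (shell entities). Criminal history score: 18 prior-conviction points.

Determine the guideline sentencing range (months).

Base offense level for environmental dumping: 13.
A1 does not apply.
A2 applies: 13 + 3 = 16.
A3 applies: 16 + 2 = 18.
A4 does not apply.
A5 applies (level before this adjustment is 18 ≥ 11, so +3): 18 + 3 = 21.
A6 applies (level before this adjustment is 21 ≥ 20, so +5): 21 + 5 = 26.
A7 applies: 26 − 3 = 23.
Final offense level: 23.
Criminal history: 18 prior points → Category Extensive (17+).
Level 23 falls in the 21-24 band.
Grid: Level 21-24 × Category Extensive = 59-69 months.

59-69 months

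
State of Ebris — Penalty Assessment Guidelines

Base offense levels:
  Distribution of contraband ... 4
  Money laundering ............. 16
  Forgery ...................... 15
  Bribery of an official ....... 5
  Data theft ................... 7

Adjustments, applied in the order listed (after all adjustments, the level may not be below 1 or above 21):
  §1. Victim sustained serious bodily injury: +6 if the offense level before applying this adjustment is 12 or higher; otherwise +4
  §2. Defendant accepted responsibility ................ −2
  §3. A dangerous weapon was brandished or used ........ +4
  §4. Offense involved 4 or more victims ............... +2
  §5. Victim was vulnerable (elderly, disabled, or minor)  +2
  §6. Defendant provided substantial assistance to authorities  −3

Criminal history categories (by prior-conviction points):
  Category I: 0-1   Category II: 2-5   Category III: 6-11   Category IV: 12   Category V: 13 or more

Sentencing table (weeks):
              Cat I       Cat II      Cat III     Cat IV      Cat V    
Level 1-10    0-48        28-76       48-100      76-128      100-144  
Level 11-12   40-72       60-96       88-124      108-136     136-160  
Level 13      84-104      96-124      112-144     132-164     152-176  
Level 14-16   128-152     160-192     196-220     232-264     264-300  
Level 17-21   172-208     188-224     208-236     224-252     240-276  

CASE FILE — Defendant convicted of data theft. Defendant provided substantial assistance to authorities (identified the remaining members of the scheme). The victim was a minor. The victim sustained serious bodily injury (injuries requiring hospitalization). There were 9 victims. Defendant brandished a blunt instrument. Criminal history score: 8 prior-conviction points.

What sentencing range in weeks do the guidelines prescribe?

Base offense level for data theft: 7.
§1 applies (level before this adjustment is 7 < 12, so +4): 7 + 4 = 11.
§3 applies: 11 + 4 = 15.
§4 applies: 15 + 2 = 17.
§5 applies: 17 + 2 = 19.
§6 applies: 19 − 3 = 16.
Final offense level: 16.
Criminal history: 8 prior points → Category III (6-11).
Level 16 falls in the 14-16 band.
Grid: Level 14-16 × Category III = 196-220 weeks.

196-220 weeks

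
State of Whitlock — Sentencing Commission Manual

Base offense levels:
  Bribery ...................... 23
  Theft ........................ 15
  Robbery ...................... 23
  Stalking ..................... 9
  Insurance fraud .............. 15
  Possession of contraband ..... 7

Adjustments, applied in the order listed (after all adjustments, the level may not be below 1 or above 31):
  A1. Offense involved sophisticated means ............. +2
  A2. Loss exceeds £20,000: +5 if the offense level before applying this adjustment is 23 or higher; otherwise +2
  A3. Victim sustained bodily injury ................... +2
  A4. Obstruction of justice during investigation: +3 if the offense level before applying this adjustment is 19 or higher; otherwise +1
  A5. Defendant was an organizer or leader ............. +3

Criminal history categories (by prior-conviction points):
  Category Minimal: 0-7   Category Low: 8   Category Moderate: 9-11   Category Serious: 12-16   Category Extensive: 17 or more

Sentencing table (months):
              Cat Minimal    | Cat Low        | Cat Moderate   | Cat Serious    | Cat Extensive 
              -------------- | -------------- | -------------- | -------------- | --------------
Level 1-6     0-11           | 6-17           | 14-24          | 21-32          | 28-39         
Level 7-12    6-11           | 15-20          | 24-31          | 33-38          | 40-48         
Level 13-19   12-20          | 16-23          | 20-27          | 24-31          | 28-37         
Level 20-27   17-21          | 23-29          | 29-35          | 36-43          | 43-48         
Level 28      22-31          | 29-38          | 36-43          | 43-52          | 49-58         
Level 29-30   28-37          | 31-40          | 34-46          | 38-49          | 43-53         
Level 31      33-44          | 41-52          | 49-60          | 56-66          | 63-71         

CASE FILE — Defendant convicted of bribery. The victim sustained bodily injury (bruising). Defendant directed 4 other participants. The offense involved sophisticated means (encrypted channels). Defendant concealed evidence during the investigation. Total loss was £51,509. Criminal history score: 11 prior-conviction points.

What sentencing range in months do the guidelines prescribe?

49-60 months

Base offense level for bribery: 23.
A1 applies: 23 + 2 = 25.
A2 applies (level before this adjustment is 25 ≥ 23, so +5): 25 + 5 = 30.
A3 applies: 30 + 2 = 32.
A4 applies (level before this adjustment is 32 ≥ 19, so +3): 32 + 3 = 35.
A5 applies: 35 + 3 = 38.
Level 38 exceeds the maximum of 31; capped at 31.
Final offense level: 31.
Criminal history: 11 prior points → Category Moderate (9-11).
Level 31 falls in the 31 band.
Grid: Level 31 × Category Moderate = 49-60 months.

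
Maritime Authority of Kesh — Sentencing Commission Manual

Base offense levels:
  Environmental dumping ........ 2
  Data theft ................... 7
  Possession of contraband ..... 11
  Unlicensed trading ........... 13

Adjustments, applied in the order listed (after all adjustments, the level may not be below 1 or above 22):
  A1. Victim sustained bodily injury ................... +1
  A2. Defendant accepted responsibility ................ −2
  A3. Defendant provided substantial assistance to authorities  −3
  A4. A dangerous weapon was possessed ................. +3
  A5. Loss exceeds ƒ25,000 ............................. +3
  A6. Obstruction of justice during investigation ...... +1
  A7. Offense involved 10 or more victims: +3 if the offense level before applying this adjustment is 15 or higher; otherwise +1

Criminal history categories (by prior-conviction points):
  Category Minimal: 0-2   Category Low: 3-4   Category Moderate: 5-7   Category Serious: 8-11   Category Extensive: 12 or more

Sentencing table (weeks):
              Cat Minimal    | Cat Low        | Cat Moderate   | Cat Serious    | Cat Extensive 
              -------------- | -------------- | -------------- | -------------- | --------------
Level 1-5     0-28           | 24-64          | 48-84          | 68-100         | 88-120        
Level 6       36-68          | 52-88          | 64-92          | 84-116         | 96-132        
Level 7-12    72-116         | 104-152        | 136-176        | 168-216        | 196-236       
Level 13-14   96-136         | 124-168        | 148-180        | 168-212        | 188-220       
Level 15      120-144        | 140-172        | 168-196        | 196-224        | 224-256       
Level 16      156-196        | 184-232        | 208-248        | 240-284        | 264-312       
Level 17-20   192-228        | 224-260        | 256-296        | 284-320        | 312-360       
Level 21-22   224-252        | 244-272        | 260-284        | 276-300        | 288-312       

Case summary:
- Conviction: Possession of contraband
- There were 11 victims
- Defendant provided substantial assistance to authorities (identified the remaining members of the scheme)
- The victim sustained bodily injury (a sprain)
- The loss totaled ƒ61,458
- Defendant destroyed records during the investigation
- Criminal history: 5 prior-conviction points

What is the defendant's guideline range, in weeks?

148-180 weeks

Base offense level for possession of contraband: 11.
A1 applies: 11 + 1 = 12.
A2 does not apply.
A3 applies: 12 − 3 = 9.
A4 does not apply.
A5 applies: 9 + 3 = 12.
A6 applies: 12 + 1 = 13.
A7 applies (level before this adjustment is 13 < 15, so +1): 13 + 1 = 14.
Final offense level: 14.
Criminal history: 5 prior points → Category Moderate (5-7).
Level 14 falls in the 13-14 band.
Grid: Level 13-14 × Category Moderate = 148-180 weeks.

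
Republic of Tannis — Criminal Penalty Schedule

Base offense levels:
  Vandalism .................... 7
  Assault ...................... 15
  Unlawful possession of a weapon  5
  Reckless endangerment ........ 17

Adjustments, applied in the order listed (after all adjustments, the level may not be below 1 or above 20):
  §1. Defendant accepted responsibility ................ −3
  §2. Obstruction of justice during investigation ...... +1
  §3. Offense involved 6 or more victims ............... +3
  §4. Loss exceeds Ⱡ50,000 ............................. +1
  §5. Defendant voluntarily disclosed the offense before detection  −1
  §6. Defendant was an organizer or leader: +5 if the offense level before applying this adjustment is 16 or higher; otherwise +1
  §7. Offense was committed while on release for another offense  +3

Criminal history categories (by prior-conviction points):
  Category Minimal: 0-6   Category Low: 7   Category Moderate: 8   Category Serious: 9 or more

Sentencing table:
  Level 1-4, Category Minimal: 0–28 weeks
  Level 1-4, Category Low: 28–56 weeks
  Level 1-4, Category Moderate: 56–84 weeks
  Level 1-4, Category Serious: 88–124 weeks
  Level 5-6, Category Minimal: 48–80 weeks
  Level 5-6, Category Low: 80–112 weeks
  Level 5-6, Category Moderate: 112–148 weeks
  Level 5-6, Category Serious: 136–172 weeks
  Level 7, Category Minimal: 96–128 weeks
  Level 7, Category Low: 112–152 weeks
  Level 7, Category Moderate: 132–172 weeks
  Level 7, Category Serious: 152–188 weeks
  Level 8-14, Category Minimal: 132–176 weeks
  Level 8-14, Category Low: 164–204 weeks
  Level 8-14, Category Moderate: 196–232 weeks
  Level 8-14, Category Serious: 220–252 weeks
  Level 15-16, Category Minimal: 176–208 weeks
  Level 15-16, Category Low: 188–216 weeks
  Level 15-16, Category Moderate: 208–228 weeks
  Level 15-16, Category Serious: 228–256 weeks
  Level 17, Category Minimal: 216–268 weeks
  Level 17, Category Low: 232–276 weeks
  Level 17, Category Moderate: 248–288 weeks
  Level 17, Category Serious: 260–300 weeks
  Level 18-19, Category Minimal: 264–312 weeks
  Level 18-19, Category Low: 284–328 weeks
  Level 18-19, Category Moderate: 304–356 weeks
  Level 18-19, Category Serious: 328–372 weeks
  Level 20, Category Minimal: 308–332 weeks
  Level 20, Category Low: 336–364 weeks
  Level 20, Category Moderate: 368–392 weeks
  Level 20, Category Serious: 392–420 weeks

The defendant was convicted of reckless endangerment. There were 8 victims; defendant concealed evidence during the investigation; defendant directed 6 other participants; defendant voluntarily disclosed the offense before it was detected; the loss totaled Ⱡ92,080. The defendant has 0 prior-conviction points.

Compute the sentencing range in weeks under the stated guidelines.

308-332 weeks

Base offense level for reckless endangerment: 17.
§1 does not apply.
§2 applies: 17 + 1 = 18.
§3 applies: 18 + 3 = 21.
§4 applies: 21 + 1 = 22.
§5 applies: 22 − 1 = 21.
§6 applies (level before this adjustment is 21 ≥ 16, so +5): 21 + 5 = 26.
Level 26 exceeds the maximum of 20; capped at 20.
Final offense level: 20.
Criminal history: 0 prior points → Category Minimal (0-6).
Level 20 falls in the 20 band.
Grid: Level 20 × Category Minimal = 308-332 weeks.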